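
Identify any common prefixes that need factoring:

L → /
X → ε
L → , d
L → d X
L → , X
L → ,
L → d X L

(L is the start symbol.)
Left-factoring is needed when two productions for the same non-terminal
share a common prefix on the right-hand side.

Productions for L:
  L → /
  L → , d
  L → d X
  L → , X
  L → ,
  L → d X L

Found common prefix ',' in productions for L
Found common prefix 'd X' in productions for L

Answer: Yes, L has productions with common prefix ','; L has productions with common prefix 'd X'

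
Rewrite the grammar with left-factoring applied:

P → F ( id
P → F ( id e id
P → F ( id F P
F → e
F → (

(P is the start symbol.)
Left-factoring transforms A → αβ₁ | αβ₂ into A → αA' and A' → β₁ | β₂
(α is the longest common prefix among the alternatives). Repeat until
no nonterminal has two alternatives with a common prefix.

Round 1: P has alternatives sharing prefix 'F ( id'. Introduce P': P → F ( id P'
  Add: P' → ε
  Add: P' → e id
  Add: P' → F P

No remaining common prefixes — done.

Resulting grammar:
P → F ( id P'
P' → ε
P' → e id
P' → F P
F → e
F → (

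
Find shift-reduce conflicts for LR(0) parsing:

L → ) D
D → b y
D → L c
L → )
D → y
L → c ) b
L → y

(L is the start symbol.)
A shift-reduce conflict occurs when an LR(0) state has both:
  - a complete (reduce) item [A → α .] (dot at the end), and
  - a shift item [B → β . c γ] (dot before a terminal).

Augment with L' → L and build the canonical LR(0) collection (I0 = CLOSURE({[L' → . L]}), then GOTO on every symbol after a dot until no new states appear). It has 13 states:
  I0: { [L → . ) D], [L → . )], [L → . c ) b], [L → . y], [L' → . L] }  — shift
  I1: { [D → . L c], [D → . b y], [D → . y], [L → ) . D], [L → ) .], [L → . ) D], [L → . )], [L → . c ) b], [L → . y] }  — shift, reduce
  I2: { [L' → L .] }  — accept
  I3: { [L → c . ) b] }  — shift
  I4: { [L → y .] }  — reduce
  I5: { [L → c ) . b] }  — shift
  I6: { [L → c ) b .] }  — reduce
  I7: { [L → ) D .] }  — reduce
  I8: { [D → L . c] }  — shift
  I9: { [D → b . y] }  — shift
  I10: { [D → y .], [L → y .] }  — 2 reduces
  I11: { [D → b y .] }  — reduce
  I12: { [D → L c .] }  — reduce

I1 contains reduce item [L → ) .] and shift items [D → . b y], [D → . y], [L → . )], [L → . ) D], [L → . c ) b], [L → . y] — shift-reduce conflict.

Answer: Yes — I1: [L → ) .] vs [D → . b y]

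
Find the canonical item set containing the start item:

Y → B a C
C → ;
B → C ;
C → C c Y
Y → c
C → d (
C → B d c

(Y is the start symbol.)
First, augment the grammar with Y' → Y
I₀ = CLOSURE({ [Y' → . Y] }):
  [Y' → . Y] has the dot before Y: add [Y → . B a C], [Y → . c]
  [Y → . B a C] has the dot before B: add [B → . C ;]
  [B → . C ;] has the dot before C: add [C → . ;], [C → . C c Y], [C → . d (], [C → . B d c]
No further items can be added.

I₀ = { [B → . C ;], [C → . ;], [C → . B d c], [C → . C c Y], [C → . d (], [Y → . B a C], [Y → . c], [Y' → . Y] }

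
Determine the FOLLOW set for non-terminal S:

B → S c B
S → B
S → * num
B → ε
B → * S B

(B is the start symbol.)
{ $, '*', 'c' }

To compute FOLLOW(S), find every occurrence of S on a right-hand side N → α S β: add FIRST(β) \ {ε}, and if β is empty or nullable also add FOLLOW(N). Iterate to a fixed point.

In B → S c B: S is followed by c B, add FIRST(c B) \ {ε} = { 'c' }
In B → * S B: S is followed by B, add FIRST(B) \ {ε} = { '*', 'c' }
  B is nullable, so also add FOLLOW(B)

The FOLLOW sets referred to above (computed the same way, to a fixed point):
  FOLLOW(B) = { $, '*', 'c' }

Taking the union: FOLLOW(S) = { $, '*', 'c' }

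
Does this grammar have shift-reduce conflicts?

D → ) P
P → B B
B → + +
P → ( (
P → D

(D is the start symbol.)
No shift-reduce conflicts

A shift-reduce conflict occurs when an LR(0) state has both:
  - a complete (reduce) item [A → α .] (dot at the end), and
  - a shift item [B → β . c γ] (dot before a terminal).

Augment with D' → D and build the canonical LR(0) collection (I0 = CLOSURE({[D' → . D]}), then GOTO on every symbol after a dot until no new states appear). It has 11 states:
  I0: { [D → . ) P], [D' → . D] }  — shift
  I1: { [B → . + +], [D → ) . P], [D → . ) P], [P → . ( (], [P → . B B], [P → . D] }  — shift
  I2: { [D' → D .] }  — accept
  I3: { [P → ( . (] }  — shift
  I4: { [B → + . +] }  — shift
  I5: { [B → . + +], [P → B . B] }  — shift
  I6: { [P → D .] }  — reduce
  I7: { [D → ) P .] }  — reduce
  I8: { [P → B B .] }  — reduce
  I9: { [B → + + .] }  — reduce
  I10: { [P → ( ( .] }  — reduce

No state contains both a complete item and a shift item.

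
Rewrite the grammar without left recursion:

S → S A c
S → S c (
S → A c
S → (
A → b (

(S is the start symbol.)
S is directly left-recursive. The standard transformation for
  A → A α₁ | ... | A α_m | β₁ | ... | β_n
is
  A  → β₁ A' | ... | β_n A'
  A' → α₁ A' | ... | α_m A' | ε

S → A c becomes S → A c S'
S → ( becomes S → ( S'
S → S A c becomes S' → A c S'
S → S c ( becomes S' → c ( S'
Add S' → ε

Productions for other non-terminals are unchanged:
  A → b (

Resulting grammar:
S → A c S'
S → ( S'
S' → A c S'
S' → c ( S'
S' → ε
A → b (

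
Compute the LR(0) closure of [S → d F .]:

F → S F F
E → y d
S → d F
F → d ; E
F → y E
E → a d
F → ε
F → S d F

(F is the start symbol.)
To compute CLOSURE, for each item [A → α.Bβ] where B is a non-terminal, add [B → .γ] for all productions B → γ; repeat for the newly added items until nothing changes.

Start with: [S → d F .]
The dot is at the end, so nothing is added.

CLOSURE = { [S → d F .] }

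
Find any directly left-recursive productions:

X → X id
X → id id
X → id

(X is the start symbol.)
X → X id: LEFT RECURSIVE (starts with X)
X → id id: starts with id
X → id: starts with id

The grammar has direct left recursion on: X.

Answer: Yes, X is left-recursive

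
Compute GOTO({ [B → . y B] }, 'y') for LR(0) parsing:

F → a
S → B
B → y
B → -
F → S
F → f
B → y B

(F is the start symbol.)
{ [B → . -], [B → . y B], [B → . y], [B → y . B] }

GOTO(I, 'y') = CLOSURE({ [A → αX.β] : [A → α.Xβ] ∈ I, X = 'y' })

Items with dot before 'y', with the dot advanced:
  [B → . y B] → [B → y . B]
Closure of the advanced items:
  [B → y . B] has the dot before B: add [B → . y], [B → . -], [B → . y B]

GOTO = { [B → . -], [B → . y B], [B → . y], [B → y . B] }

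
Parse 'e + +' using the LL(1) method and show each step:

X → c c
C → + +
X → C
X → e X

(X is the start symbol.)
LL(1) parsing maintains a stack (initially the start symbol over $) and the input. At each step: if the stack top is a terminal, match it against the current input token; if it is a non-terminal N, replace it with the RHS of M[N, lookahead] (the unique production whose predict set contains the lookahead).

Stack is shown with the top on the left.

Stack  Input    Action
----------------------
X $    e + + $  output X → e X
e X $  e + + $  match 'e'
X $    + + $    output X → C
C $    + + $    output C → + +
+ + $  + + $    match '+'
+ $    + $      match '+'
$      $        accept

The string is accepted.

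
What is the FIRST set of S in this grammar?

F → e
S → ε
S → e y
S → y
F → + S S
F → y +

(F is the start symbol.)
To compute FIRST(S), examine every production with S on the left-hand side, reading each right-hand side left to right until a non-nullable symbol is reached.

From S → ε:
  - ε-production, so ε ∈ FIRST(S)
From S → e y:
  - e is a terminal: add 'e' and stop
From S → y:
  - y is a terminal: add 'y' and stop

Collecting: FIRST(S) = { 'e', 'y', ε }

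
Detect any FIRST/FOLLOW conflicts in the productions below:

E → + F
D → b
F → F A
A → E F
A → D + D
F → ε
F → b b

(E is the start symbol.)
A FIRST/FOLLOW conflict occurs when a non-terminal N has a nullable alternative N → β (β ⇒* ε) and another alternative N → α with FIRST(α) ∩ FOLLOW(N) ≠ ∅: on such a lookahead the parser cannot decide between expanding α and letting N vanish via β.

Nullable non-terminals: F.
FIRST sets used below: FIRST(F) = { '+', 'b', ε }, FIRST(A) = { '+', 'b' }

F: nullable alternative(s) F → ε; FOLLOW(F) = { $, '+', 'b' }
  F → F A: FIRST \ {ε} = { '+', 'b' } — overlaps FOLLOW(F) on { '+', 'b' }: CONFLICT
  F → ε: FIRST \ {ε} = { } — this is the only nullable alternative, skip
  F → b b: FIRST \ {ε} = { 'b' } — overlaps FOLLOW(F) on { 'b' }: CONFLICT

A, D, E have no nullable alternative, so no FIRST/FOLLOW check is needed there.

So the grammar has 2 FIRST/FOLLOW conflicts (marked CONFLICT above).

Answer: Yes. F → F A with FOLLOW(F) on { '+', 'b' }; F → b b with FOLLOW(F) on { 'b' }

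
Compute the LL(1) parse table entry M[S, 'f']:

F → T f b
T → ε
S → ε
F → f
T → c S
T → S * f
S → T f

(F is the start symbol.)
To find M[S, 'f'], we find productions for S where 'f' is in the predict set (PREDICT(N → α) = (FIRST(α) \ {ε}) ∪ (FOLLOW(N) if α ⇒* ε)).

Relevant sets:
  FIRST(T) = { '*', 'c', 'f', ε }
  FOLLOW(S) = { '*', 'f' }

S → ε: PREDICT = { '*', 'f' }
  'f' is in predict set, so this production goes in M[S, 'f']
S → T f: PREDICT = { '*', 'c', 'f' }
  'f' is in predict set, so this production goes in M[S, 'f']

M[S, 'f'] = S → ε, S → T f  (a multiply-defined cell — the grammar is not LL(1))

Answer: S → ε, S → T f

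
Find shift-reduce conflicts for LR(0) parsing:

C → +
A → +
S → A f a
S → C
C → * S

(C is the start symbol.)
A shift-reduce conflict occurs when an LR(0) state has both:
  - a complete (reduce) item [A → α .] (dot at the end), and
  - a shift item [B → β . c γ] (dot before a terminal).

Augment with C' → C and build the canonical LR(0) collection (I0 = CLOSURE({[C' → . C]}), then GOTO on every symbol after a dot until no new states appear). It has 10 states:
  I0: { [C → . * S], [C → . +], [C' → . C] }  — shift
  I1: { [A → . +], [C → * . S], [C → . * S], [C → . +], [S → . A f a], [S → . C] }  — shift
  I2: { [C → + .] }  — reduce
  I3: { [C' → C .] }  — accept
  I4: { [A → + .], [C → + .] }  — 2 reduces
  I5: { [S → A . f a] }  — shift
  I6: { [S → C .] }  — reduce
  I7: { [C → * S .] }  — reduce
  I8: { [S → A f . a] }  — shift
  I9: { [S → A f a .] }  — reduce

No state contains both a complete item and a shift item.

Answer: No shift-reduce conflicts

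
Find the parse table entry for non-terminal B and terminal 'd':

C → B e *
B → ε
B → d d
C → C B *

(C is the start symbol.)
To find M[B, 'd'], we find productions for B where 'd' is in the predict set (PREDICT(N → α) = (FIRST(α) \ {ε}) ∪ (FOLLOW(N) if α ⇒* ε)).

Relevant sets:
  FOLLOW(B) = { '*', 'e' }

B → ε: PREDICT = { '*', 'e' }
B → d d: PREDICT = { 'd' }
  'd' is in predict set, so this production goes in M[B, 'd']

M[B, 'd'] = B → d d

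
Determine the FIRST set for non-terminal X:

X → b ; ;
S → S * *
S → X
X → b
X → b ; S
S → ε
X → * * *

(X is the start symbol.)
To compute FIRST(X), examine every production with X on the left-hand side, reading each right-hand side left to right until a non-nullable symbol is reached.

From X → b ; ;:
  - b is a terminal: add 'b' and stop
From X → b:
  - b is a terminal: add 'b' and stop
From X → b ; S:
  - b is a terminal: add 'b' and stop
From X → * * *:
  - '*' is a terminal: add '*' and stop

Collecting: FIRST(X) = { '*', 'b' }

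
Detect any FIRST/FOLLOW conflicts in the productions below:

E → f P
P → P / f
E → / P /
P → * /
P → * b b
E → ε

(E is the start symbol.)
No FIRST/FOLLOW conflicts.

A FIRST/FOLLOW conflict occurs when a non-terminal N has a nullable alternative N → β (β ⇒* ε) and another alternative N → α with FIRST(α) ∩ FOLLOW(N) ≠ ∅: on such a lookahead the parser cannot decide between expanding α and letting N vanish via β.

Nullable non-terminals: E.

E: nullable alternative(s) E → ε; FOLLOW(E) = { $ }
  E → f P: FIRST \ {ε} = { 'f' } — disjoint from FOLLOW(E)
  E → / P /: FIRST \ {ε} = { '/' } — disjoint from FOLLOW(E)
  E → ε: FIRST \ {ε} = { } — this is the only nullable alternative, skip

P has no nullable alternative, so no FIRST/FOLLOW check is needed there.

No FIRST/FOLLOW conflicts found.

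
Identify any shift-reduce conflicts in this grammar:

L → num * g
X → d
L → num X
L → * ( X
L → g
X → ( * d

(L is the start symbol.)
No shift-reduce conflicts

Augment with L' → L and build the canonical LR(0) collection (I0 = CLOSURE({[L' → . L]}), then GOTO on every symbol after a dot until no new states appear). It has 14 states:
  I0: { [L → . * ( X], [L → . g], [L → . num * g], [L → . num X], [L' → . L] }  — shift
  I1: { [L → * . ( X] }  — shift
  I2: { [L' → L .] }  — accept
  I3: { [L → g .] }  — reduce
  I4: { [L → num . * g], [L → num . X], [X → . ( * d], [X → . d] }  — shift
  I5: { [X → ( . * d] }  — shift
  I6: { [L → num * . g] }  — shift
  I7: { [L → num X .] }  — reduce
  I8: { [X → d .] }  — reduce
  I9: { [L → num * g .] }  — reduce
  I10: { [X → ( * . d] }  — shift
  I11: { [X → ( * d .] }  — reduce
  I12: { [L → * ( . X], [X → . ( * d], [X → . d] }  — shift
  I13: { [L → * ( X .] }  — reduce

No state contains both a complete item and a shift item.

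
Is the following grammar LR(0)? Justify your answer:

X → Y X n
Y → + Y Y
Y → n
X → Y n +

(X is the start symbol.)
No. Shift-reduce conflict between [Y → n .] and [X → Y n . +]

A grammar is LR(0) if no state in the canonical LR(0) collection has:
  - both a shift item (dot before a terminal) and a complete item (shift-reduce conflict), or
  - two or more complete items (reduce-reduce conflict; the accept item [X' → X .] counts as a complete item here).

Augment with X' → X and build the canonical LR(0) collection (I0 = CLOSURE({[X' → . X]}), then GOTO on every symbol after a dot until no new states appear). It has 11 states:
  I0: { [X → . Y X n], [X → . Y n +], [X' → . X], [Y → . + Y Y], [Y → . n] }  — shift
  I1: { [Y → + . Y Y], [Y → . + Y Y], [Y → . n] }  — shift
  I2: { [X' → X .] }  — accept
  I3: { [X → . Y X n], [X → . Y n +], [X → Y . X n], [X → Y . n +], [Y → . + Y Y], [Y → . n] }  — shift
  I4: { [Y → n .] }  — reduce
  I5: { [X → Y X . n] }  — shift
  I6: { [X → Y n . +], [Y → n .] }  — shift, reduce
  I7: { [X → Y n + .] }  — reduce
  I8: { [X → Y X n .] }  — reduce
  I9: { [Y → + Y . Y], [Y → . + Y Y], [Y → . n] }  — shift
  I10: { [Y → + Y Y .] }  — reduce

Conflict in state I6:
  Shift-reduce conflict between [Y → n .] and [X → Y n . +]
So the grammar is NOT LR(0).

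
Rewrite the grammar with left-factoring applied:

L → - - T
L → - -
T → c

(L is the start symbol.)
Left-factoring transforms A → αβ₁ | αβ₂ into A → αA' and A' → β₁ | β₂
(α is the longest common prefix among the alternatives). Repeat until
no nonterminal has two alternatives with a common prefix.

Round 1: L has alternatives sharing prefix '- -'. Introduce L': L → - - L'
  Add: L' → T
  Add: L' → ε

No remaining common prefixes — done.

Resulting grammar:
L → - - L'
L' → T
L' → ε
T → c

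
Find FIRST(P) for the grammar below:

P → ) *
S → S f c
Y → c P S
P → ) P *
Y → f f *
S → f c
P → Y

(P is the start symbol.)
To compute FIRST(P), examine every production with P on the left-hand side, reading each right-hand side left to right until a non-nullable symbol is reached.

FIRST sets of the other non-terminals involved (by the same procedure, iterated to a fixed point):
  FIRST(Y) = { 'c', 'f' }

From P → ) *:
  - ')' is a terminal: add ')' and stop
From P → ) P *:
  - ')' is a terminal: add ')' and stop
From P → Y:
  - Y is a non-terminal: add FIRST(Y) \ {ε} = { 'c', 'f' }
    Y is not nullable, so stop

Collecting: FIRST(P) = { ')', 'c', 'f' }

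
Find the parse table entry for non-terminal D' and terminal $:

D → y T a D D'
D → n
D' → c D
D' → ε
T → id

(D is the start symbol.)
D' → ε

To find M[D', $], we find productions for D' where $ is in the predict set (PREDICT(N → α) = (FIRST(α) \ {ε}) ∪ (FOLLOW(N) if α ⇒* ε)).

Relevant sets:
  FOLLOW(D') = { $, 'c' }

D' → c D: PREDICT = { 'c' }
D' → ε: PREDICT = { $, 'c' }
  $ is in predict set, so this production goes in M[D', $]

M[D', $] = D' → ε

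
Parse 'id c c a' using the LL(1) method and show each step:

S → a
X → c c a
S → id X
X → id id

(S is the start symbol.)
Stack is shown with the top on the left.

Stack    Input       Action
---------------------------
S $      id c c a $  output S → id X
id X $   id c c a $  match 'id'
X $      c c a $     output X → c c a
c c a $  c c a $     match 'c'
c a $    c a $       match 'c'
a $      a $         match 'a'
$        $           accept

The string is accepted.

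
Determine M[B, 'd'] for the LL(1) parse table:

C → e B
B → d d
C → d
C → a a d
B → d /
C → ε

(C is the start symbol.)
To find M[B, 'd'], we find productions for B where 'd' is in the predict set (PREDICT(N → α) = (FIRST(α) \ {ε}) ∪ (FOLLOW(N) if α ⇒* ε)).

B → d d: PREDICT = { 'd' }
  'd' is in predict set, so this production goes in M[B, 'd']
B → d /: PREDICT = { 'd' }
  'd' is in predict set, so this production goes in M[B, 'd']

M[B, 'd'] = B → d d, B → d /  (a multiply-defined cell — the grammar is not LL(1))

Answer: B → d d, B → d /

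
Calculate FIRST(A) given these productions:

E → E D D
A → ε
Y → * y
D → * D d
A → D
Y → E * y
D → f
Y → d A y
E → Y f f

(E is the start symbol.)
{ '*', 'f', ε }

FIRST sets of the other non-terminals involved (by the same procedure, iterated to a fixed point):
  FIRST(D) = { '*', 'f' }

From A → ε:
  - ε-production, so ε ∈ FIRST(A)
From A → D:
  - D is a non-terminal: add FIRST(D) \ {ε} = { '*', 'f' }
    D is not nullable, so stop

Collecting: FIRST(A) = { '*', 'f', ε }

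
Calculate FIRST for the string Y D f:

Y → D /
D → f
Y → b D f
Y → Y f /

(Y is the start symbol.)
FIRST sets of the non-terminals involved (from the grammar, by fixed-point iteration):
  FIRST(Y) = { 'b', 'f' }

To compute FIRST(Y D f), process the symbols left to right:
Symbol Y is a non-terminal. Add FIRST(Y) \ {ε} = { 'b', 'f' }
Y is not nullable (ε ∉ FIRST(Y)), so stop here.
FIRST(Y D f) = { 'b', 'f' }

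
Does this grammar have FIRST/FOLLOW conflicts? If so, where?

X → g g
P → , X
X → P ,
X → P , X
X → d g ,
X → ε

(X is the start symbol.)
Yes. X → P ',' with FOLLOW(X) on { ',' }; X → P ',' X with FOLLOW(X) on { ',' }

Nullable non-terminals: X.
FIRST sets used below: FIRST(P) = { ',' }

X: nullable alternative(s) X → ε; FOLLOW(X) = { $, ',' }
  X → g g: FIRST \ {ε} = { 'g' } — disjoint from FOLLOW(X)
  X → P ,: FIRST \ {ε} = { ',' } — overlaps FOLLOW(X) on { ',' }: CONFLICT
  X → P , X: FIRST \ {ε} = { ',' } — overlaps FOLLOW(X) on { ',' }: CONFLICT
  X → d g ,: FIRST \ {ε} = { 'd' } — disjoint from FOLLOW(X)
  X → ε: FIRST \ {ε} = { } — this is the only nullable alternative, skip

P has no nullable alternative, so no FIRST/FOLLOW check is needed there.

So the grammar has 2 FIRST/FOLLOW conflicts (marked CONFLICT above).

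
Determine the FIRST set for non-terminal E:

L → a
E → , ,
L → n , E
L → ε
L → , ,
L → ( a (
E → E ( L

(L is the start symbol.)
To compute FIRST(E), examine every production with E on the left-hand side, reading each right-hand side left to right until a non-nullable symbol is reached.

From E → , ,:
  - ',' is a terminal: add ',' and stop
From E → E ( L:
  - E is the symbol being defined: contributes nothing new
    E is not nullable, so stop

Collecting: FIRST(E) = { ',' }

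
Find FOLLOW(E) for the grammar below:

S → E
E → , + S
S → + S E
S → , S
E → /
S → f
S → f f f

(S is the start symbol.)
To compute FOLLOW(E), find every occurrence of E on a right-hand side N → α E β: add FIRST(β) \ {ε}, and if β is empty or nullable also add FOLLOW(N). Iterate to a fixed point.

In S → E: E is at the end, add FOLLOW(S)
In S → + S E: E is at the end, add FOLLOW(S)

The FOLLOW sets referred to above (computed the same way, to a fixed point):
  FOLLOW(S) = { $, ',', '/' }

Taking the union: FOLLOW(E) = { $, ',', '/' }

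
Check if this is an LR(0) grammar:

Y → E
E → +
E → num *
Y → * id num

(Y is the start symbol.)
Yes, the grammar is LR(0)

A grammar is LR(0) if no state in the canonical LR(0) collection has:
  - both a shift item (dot before a terminal) and a complete item (shift-reduce conflict), or
  - two or more complete items (reduce-reduce conflict; the accept item [Y' → Y .] counts as a complete item here).

Augment with Y' → Y and build the canonical LR(0) collection (I0 = CLOSURE({[Y' → . Y]}), then GOTO on every symbol after a dot until no new states appear). It has 9 states:
  I0: { [E → . +], [E → . num *], [Y → . * id num], [Y → . E], [Y' → . Y] }  — shift
  I1: { [Y → * . id num] }  — shift
  I2: { [E → + .] }  — reduce
  I3: { [Y → E .] }  — reduce
  I4: { [Y' → Y .] }  — accept
  I5: { [E → num . *] }  — shift
  I6: { [E → num * .] }  — reduce
  I7: { [Y → * id . num] }  — shift
  I8: { [Y → * id num .] }  — reduce

Every state is either a pure shift/goto state or contains exactly one complete item and nothing to shift — no conflicts. The grammar is LR(0).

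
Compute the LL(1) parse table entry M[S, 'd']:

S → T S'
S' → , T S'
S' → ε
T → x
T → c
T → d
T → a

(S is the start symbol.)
S → T S'

To find M[S, 'd'], we find productions for S where 'd' is in the predict set (PREDICT(N → α) = (FIRST(α) \ {ε}) ∪ (FOLLOW(N) if α ⇒* ε)).

Relevant sets:
  FIRST(T) = { 'a', 'c', 'd', 'x' }

S → T S': PREDICT = { 'a', 'c', 'd', 'x' }
  'd' is in predict set, so this production goes in M[S, 'd']

M[S, 'd'] = S → T S'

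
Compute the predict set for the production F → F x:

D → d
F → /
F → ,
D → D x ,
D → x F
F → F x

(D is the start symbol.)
{ ',', '/' }

PREDICT(F → F x) = (FIRST(RHS) \ {ε}) ∪ (FOLLOW(F) if ε ∈ FIRST(RHS), i.e. RHS ⇒* ε)
FIRST(F) = { ',', '/' }
FIRST(F x) = { ',', '/' }
ε ∉ FIRST(F x), so FOLLOW(F) is not added.
PREDICT(F → F x) = { ',', '/' }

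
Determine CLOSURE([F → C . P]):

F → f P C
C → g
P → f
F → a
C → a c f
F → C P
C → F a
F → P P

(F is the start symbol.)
{ [F → C . P], [P → . f] }

To compute CLOSURE, for each item [A → α.Bβ] where B is a non-terminal, add [B → .γ] for all productions B → γ; repeat for the newly added items until nothing changes.

Start with: [F → C . P]
  [F → C . P] has the dot before P: add [P → . f]
No further items can be added.

CLOSURE = { [F → C . P], [P → . f] }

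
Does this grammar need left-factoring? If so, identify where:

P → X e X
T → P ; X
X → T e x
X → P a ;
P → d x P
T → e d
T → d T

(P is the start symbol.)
No, left-factoring is not needed

Left-factoring is needed when two productions for the same non-terminal
share a common prefix on the right-hand side.

Productions for P:
  P → X e X
  P → d x P
Productions for T:
  T → P ; X
  T → e d
  T → d T
Productions for X:
  X → T e x
  X → P a ;

No common prefixes found.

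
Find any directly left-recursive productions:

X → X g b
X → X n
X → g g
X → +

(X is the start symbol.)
Yes, X is left-recursive

Direct left recursion occurs when N → N α for some non-terminal N (the right-hand side begins with the left-hand side itself).

X → X g b: LEFT RECURSIVE (starts with X)
X → X n: LEFT RECURSIVE (starts with X)
X → g g: starts with g
X → +: starts with '+'

The grammar has direct left recursion on: X.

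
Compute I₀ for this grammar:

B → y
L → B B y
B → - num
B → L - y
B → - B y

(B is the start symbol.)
{ [B → . - B y], [B → . - num], [B → . L - y], [B → . y], [B' → . B], [L → . B B y] }

First, augment the grammar with B' → B
I₀ = CLOSURE({ [B' → . B] }):
  [B' → . B] has the dot before B: add [B → . y], [B → . - num], [B → . L - y], [B → . - B y]
  [B → . L - y] has the dot before L: add [L → . B B y]
No further items can be added.

I₀ = { [B → . - B y], [B → . - num], [B → . L - y], [B → . y], [B' → . B], [L → . B B y] }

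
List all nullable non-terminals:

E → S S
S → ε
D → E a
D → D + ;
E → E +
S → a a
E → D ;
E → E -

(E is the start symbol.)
ε-productions: S → ε
So S is immediately nullable.
E → S S: every symbol on the right is nullable, so E is nullable too.
No further non-terminal can be added: every production for the remaining non-terminals contains a terminal or a non-nullable non-terminal.
Nullable = { 'E', 'S' }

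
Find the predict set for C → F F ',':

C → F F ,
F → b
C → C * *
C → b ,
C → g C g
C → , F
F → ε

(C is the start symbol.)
{ ',', 'b' }

PREDICT(C → F F ',') = (FIRST(RHS) \ {ε}) ∪ (FOLLOW(C) if ε ∈ FIRST(RHS), i.e. RHS ⇒* ε)
FIRST(F) = { 'b', ε }
FIRST(F F ',') = { ',', 'b' }
ε ∉ FIRST(F F ','), so FOLLOW(C) is not added.
PREDICT(C → F F ',') = { ',', 'b' }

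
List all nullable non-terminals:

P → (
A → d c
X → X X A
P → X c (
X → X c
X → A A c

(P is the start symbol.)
None

A non-terminal is nullable if it can derive ε (the empty string): either it has an ε-production, or it has a production whose right-hand side consists entirely of nullable non-terminals.

There are no ε-productions, so no non-terminal can derive ε.
No non-terminals are nullable.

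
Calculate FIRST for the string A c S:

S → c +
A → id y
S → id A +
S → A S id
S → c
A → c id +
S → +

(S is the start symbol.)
FIRST sets of the non-terminals involved (from the grammar, by fixed-point iteration):
  FIRST(A) = { 'c', 'id' }

To compute FIRST(A c S), process the symbols left to right:
Symbol A is a non-terminal. Add FIRST(A) \ {ε} = { 'c', 'id' }
A is not nullable (ε ∉ FIRST(A)), so stop here.
FIRST(A c S) = { 'c', 'id' }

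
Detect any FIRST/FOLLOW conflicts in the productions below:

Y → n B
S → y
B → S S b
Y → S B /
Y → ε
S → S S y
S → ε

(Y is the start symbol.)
Nullable non-terminals: S, Y.
FIRST sets used below: FIRST(S) = { 'y', ε }, FIRST(B) = { 'b', 'y' }

S: nullable alternative(s) S → ε; FOLLOW(S) = { 'b', 'y' }
  S → y: FIRST \ {ε} = { 'y' } — overlaps FOLLOW(S) on { 'y' }: CONFLICT
  S → S S y: FIRST \ {ε} = { 'y' } — overlaps FOLLOW(S) on { 'y' }: CONFLICT
  S → ε: FIRST \ {ε} = { } — this is the only nullable alternative, skip

Y: nullable alternative(s) Y → ε; FOLLOW(Y) = { $ }
  Y → n B: FIRST \ {ε} = { 'n' } — disjoint from FOLLOW(Y)
  Y → S B /: FIRST \ {ε} = { 'b', 'y' } — disjoint from FOLLOW(Y)
  Y → ε: FIRST \ {ε} = { } — this is the only nullable alternative, skip

B has no nullable alternative, so no FIRST/FOLLOW check is needed there.

So the grammar has 2 FIRST/FOLLOW conflicts (marked CONFLICT above).

Answer: Yes. S → y with FOLLOW(S) on { 'y' }; S → S S y with FOLLOW(S) on { 'y' }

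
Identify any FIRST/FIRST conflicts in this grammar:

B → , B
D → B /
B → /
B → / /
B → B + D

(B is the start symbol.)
A FIRST/FIRST conflict occurs when two productions N → α and N → β for the same non-terminal have FIRST(α) ∩ FIRST(β) ≠ ∅ (with ε ∈ FIRST of a nullable right-hand side, so two nullable alternatives also conflict).

FIRST sets of the non-terminals at (or reachable through a nullable prefix from) the front of some alternative:
  FIRST(B) = { ',', '/' }

Productions for B:
  B → , B: FIRST = { ',' }
  B → /: FIRST = { '/' }
  B → / /: FIRST = { '/' }
  B → B + D: FIRST = { ',', '/' }
D has only one production, so no FIRST/FIRST conflict is possible there.

Conflict for B: B → , B and B → B + D
  Overlap: { ',' }
Conflict for B: B → / and B → / /
  Overlap: { '/' }
Conflict for B: B → / and B → B + D
  Overlap: { '/' }
Conflict for B: B → / / and B → B + D
  Overlap: { '/' }

Answer: Yes. B → ',' B / B → B '+' D on { ',' }; B → '/' / B → '/' '/' on { '/' }; B → '/' / B → B '+' D on { '/' }; B → '/' '/' / B → B '+' D on { '/' }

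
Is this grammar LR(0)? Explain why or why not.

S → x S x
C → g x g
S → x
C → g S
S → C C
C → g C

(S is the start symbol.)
No. Shift-reduce conflict between [S → x .] and [C → . g C]

Augment with S' → S and build the canonical LR(0) collection (I0 = CLOSURE({[S' → . S]}), then GOTO on every symbol after a dot until no new states appear). It has 12 states:
  I0: { [C → . g C], [C → . g S], [C → . g x g], [S → . C C], [S → . x S x], [S → . x], [S' → . S] }  — shift
  I1: { [C → . g C], [C → . g S], [C → . g x g], [S → C . C] }  — shift
  I2: { [S' → S .] }  — accept
  I3: { [C → . g C], [C → . g S], [C → . g x g], [C → g . C], [C → g . S], [C → g . x g], [S → . C C], [S → . x S x], [S → . x] }  — shift
  I4: { [C → . g C], [C → . g S], [C → . g x g], [S → . C C], [S → . x S x], [S → . x], [S → x . S x], [S → x .] }  — shift, reduce
  I5: { [S → x S . x] }  — shift
  I6: { [S → x S x .] }  — reduce
  I7: { [C → . g C], [C → . g S], [C → . g x g], [C → g C .], [S → C . C] }  — shift, reduce
  I8: { [C → g S .] }  — reduce
  I9: { [C → . g C], [C → . g S], [C → . g x g], [C → g x . g], [S → . C C], [S → . x S x], [S → . x], [S → x . S x], [S → x .] }  — shift, reduce
  I10: { [C → . g C], [C → . g S], [C → . g x g], [C → g . C], [C → g . S], [C → g . x g], [C → g x g .], [S → . C C], [S → . x S x], [S → . x] }  — shift, reduce
  I11: { [S → C C .] }  — reduce

Conflict in state I4:
  Shift-reduce conflict between [S → x .] and [C → . g C]
So the grammar is NOT LR(0).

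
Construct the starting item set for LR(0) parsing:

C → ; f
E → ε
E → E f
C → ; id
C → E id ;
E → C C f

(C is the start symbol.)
{ [C → . ; f], [C → . ; id], [C → . E id ;], [C' → . C], [E → . C C f], [E → . E f], [E → .] }

First, augment the grammar with C' → C
I₀ = CLOSURE({ [C' → . C] }):
  [C' → . C] has the dot before C: add [C → . ; f], [C → . ; id], [C → . E id ;]
  [C → . E id ;] has the dot before E: add [E → .], [E → . E f], [E → . C C f]
No further items can be added.

I₀ = { [C → . ; f], [C → . ; id], [C → . E id ;], [C' → . C], [E → . C C f], [E → . E f], [E → .] }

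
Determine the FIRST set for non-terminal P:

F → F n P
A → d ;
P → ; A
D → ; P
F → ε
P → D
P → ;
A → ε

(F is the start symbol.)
{ ';' }

FIRST sets of the other non-terminals involved (by the same procedure, iterated to a fixed point):
  FIRST(D) = { ';' }

From P → ; A:
  - ';' is a terminal: add ';' and stop
From P → D:
  - D is a non-terminal: add FIRST(D) \ {ε} = { ';' }
    D is not nullable, so stop
From P → ;:
  - ';' is a terminal: add ';' and stop

Collecting: FIRST(P) = { ';' }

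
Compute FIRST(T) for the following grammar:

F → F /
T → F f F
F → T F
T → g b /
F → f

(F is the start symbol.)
To compute FIRST(T), examine every production with T on the left-hand side, reading each right-hand side left to right until a non-nullable symbol is reached.

FIRST sets of the other non-terminals involved (by the same procedure, iterated to a fixed point):
  FIRST(F) = { 'f', 'g' }

From T → F f F:
  - F is a non-terminal: add FIRST(F) \ {ε} = { 'f', 'g' }
    F is not nullable, so stop
From T → g b /:
  - g is a terminal: add 'g' and stop

Collecting: FIRST(T) = { 'f', 'g' }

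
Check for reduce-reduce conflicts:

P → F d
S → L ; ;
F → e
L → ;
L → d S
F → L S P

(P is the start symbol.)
A reduce-reduce conflict occurs when an LR(0) state has two complete items [A → α .] and [B → β .] — both call for a reduction, and with no lookahead the parser cannot choose between them.

Augment with P' → P and build the canonical LR(0) collection (I0 = CLOSURE({[P' → . P]}), then GOTO on every symbol after a dot until no new states appear). It has 14 states:
  I0: { [F → . L S P], [F → . e], [L → . ;], [L → . d S], [P → . F d], [P' → . P] }  — shift
  I1: { [L → ; .] }  — reduce
  I2: { [P → F . d] }  — shift
  I3: { [F → L . S P], [L → . ;], [L → . d S], [S → . L ; ;] }  — shift
  I4: { [P' → P .] }  — accept
  I5: { [L → . ;], [L → . d S], [L → d . S], [S → . L ; ;] }  — shift
  I6: { [F → e .] }  — reduce
  I7: { [S → L . ; ;] }  — shift
  I8: { [L → d S .] }  — reduce
  I9: { [S → L ; . ;] }  — shift
  I10: { [S → L ; ; .] }  — reduce
  I11: { [F → . L S P], [F → . e], [F → L S . P], [L → . ;], [L → . d S], [P → . F d] }  — shift
  I12: { [F → L S P .] }  — reduce
  I13: { [P → F d .] }  — reduce

No state contains more than one complete item.

Answer: No reduce-reduce conflicts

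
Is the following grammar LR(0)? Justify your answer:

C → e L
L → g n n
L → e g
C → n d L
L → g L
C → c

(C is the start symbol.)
A grammar is LR(0) if no state in the canonical LR(0) collection has:
  - both a shift item (dot before a terminal) and a complete item (shift-reduce conflict), or
  - two or more complete items (reduce-reduce conflict; the accept item [C' → C .] counts as a complete item here).

Augment with C' → C and build the canonical LR(0) collection (I0 = CLOSURE({[C' → . C]}), then GOTO on every symbol after a dot until no new states appear). It has 14 states:
  I0: { [C → . c], [C → . e L], [C → . n d L], [C' → . C] }  — shift
  I1: { [C' → C .] }  — accept
  I2: { [C → c .] }  — reduce
  I3: { [C → e . L], [L → . e g], [L → . g L], [L → . g n n] }  — shift
  I4: { [C → n . d L] }  — shift
  I5: { [C → n d . L], [L → . e g], [L → . g L], [L → . g n n] }  — shift
  I6: { [C → n d L .] }  — reduce
  I7: { [L → e . g] }  — shift
  I8: { [L → . e g], [L → . g L], [L → . g n n], [L → g . L], [L → g . n n] }  — shift
  I9: { [L → g L .] }  — reduce
  I10: { [L → g n . n] }  — shift
  I11: { [L → g n n .] }  — reduce
  I12: { [L → e g .] }  — reduce
  I13: { [C → e L .] }  — reduce

Every state is either a pure shift/goto state or contains exactly one complete item and nothing to shift — no conflicts. The grammar is LR(0).

Answer: Yes, the grammar is LR(0)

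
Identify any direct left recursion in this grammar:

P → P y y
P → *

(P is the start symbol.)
Yes, P is left-recursive

Direct left recursion occurs when N → N α for some non-terminal N (the right-hand side begins with the left-hand side itself).

P → P y y: LEFT RECURSIVE (starts with P)
P → *: starts with '*'

The grammar has direct left recursion on: P.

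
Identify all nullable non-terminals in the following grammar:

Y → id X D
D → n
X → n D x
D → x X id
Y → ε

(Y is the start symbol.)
{ 'Y' }

A non-terminal is nullable if it can derive ε (the empty string): either it has an ε-production, or it has a production whose right-hand side consists entirely of nullable non-terminals.

ε-productions: Y → ε
So Y is immediately nullable.
No further non-terminal can be added: every production for the remaining non-terminals contains a terminal or a non-nullable non-terminal.
Nullable = { 'Y' }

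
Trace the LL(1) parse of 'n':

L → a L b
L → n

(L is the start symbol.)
LL(1) parsing maintains a stack (initially the start symbol over $) and the input. At each step: if the stack top is a terminal, match it against the current input token; if it is a non-terminal N, replace it with the RHS of M[N, lookahead] (the unique production whose predict set contains the lookahead).

Stack is shown with the top on the left.

Stack  Input  Action
--------------------
L $    n $    output L → n
n $    n $    match 'n'
$      $      accept

The string is accepted.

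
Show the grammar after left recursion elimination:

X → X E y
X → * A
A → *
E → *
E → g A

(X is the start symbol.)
X → * A X'
X' → E y X'
X' → ε
A → *
E → *
E → g A

X is directly left-recursive. The standard transformation for
  A → A α₁ | ... | A α_m | β₁ | ... | β_n
is
  A  → β₁ A' | ... | β_n A'
  A' → α₁ A' | ... | α_m A' | ε

X → * A becomes X → * A X'
X → X E y becomes X' → E y X'
Add X' → ε

Productions for other non-terminals are unchanged:
  A → *
  E → *
  E → g A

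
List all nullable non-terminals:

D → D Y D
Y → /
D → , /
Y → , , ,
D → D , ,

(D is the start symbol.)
None

There are no ε-productions, so no non-terminal can derive ε.
No non-terminals are nullable.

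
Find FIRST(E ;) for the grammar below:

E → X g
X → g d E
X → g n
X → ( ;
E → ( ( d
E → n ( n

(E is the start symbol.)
FIRST sets of the non-terminals involved (from the grammar, by fixed-point iteration):
  FIRST(E) = { '(', 'g', 'n' }

To compute FIRST(E ;), process the symbols left to right:
Symbol E is a non-terminal. Add FIRST(E) \ {ε} = { '(', 'g', 'n' }
E is not nullable (ε ∉ FIRST(E)), so stop here.
FIRST(E ;) = { '(', 'g', 'n' }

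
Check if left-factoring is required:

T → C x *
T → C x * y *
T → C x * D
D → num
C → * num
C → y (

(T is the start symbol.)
Left-factoring is needed when two productions for the same non-terminal
share a common prefix on the right-hand side.

Productions for T:
  T → C x *
  T → C x * y *
  T → C x * D
Productions for C:
  C → * num
  C → y (

Found common prefix 'C x *' in productions for T

Answer: Yes, T has productions with common prefix 'C x *'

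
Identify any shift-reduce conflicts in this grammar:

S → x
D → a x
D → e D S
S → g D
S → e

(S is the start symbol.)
A shift-reduce conflict occurs when an LR(0) state has both:
  - a complete (reduce) item [A → α .] (dot at the end), and
  - a shift item [B → β . c γ] (dot before a terminal).

Augment with S' → S and build the canonical LR(0) collection (I0 = CLOSURE({[S' → . S]}), then GOTO on every symbol after a dot until no new states appear). It has 11 states:
  I0: { [S → . e], [S → . g D], [S → . x], [S' → . S] }  — shift
  I1: { [S' → S .] }  — accept
  I2: { [S → e .] }  — reduce
  I3: { [D → . a x], [D → . e D S], [S → g . D] }  — shift
  I4: { [S → x .] }  — reduce
  I5: { [S → g D .] }  — reduce
  I6: { [D → a . x] }  — shift
  I7: { [D → . a x], [D → . e D S], [D → e . D S] }  — shift
  I8: { [D → e D . S], [S → . e], [S → . g D], [S → . x] }  — shift
  I9: { [D → e D S .] }  — reduce
  I10: { [D → a x .] }  — reduce

No state contains both a complete item and a shift item.

Answer: No shift-reduce conflicts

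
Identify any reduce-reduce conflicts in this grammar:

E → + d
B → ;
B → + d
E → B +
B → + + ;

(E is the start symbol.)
Yes — I7: [B → + d .] vs [E → + d .]

Augment with E' → E and build the canonical LR(0) collection (I0 = CLOSURE({[E' → . E]}), then GOTO on every symbol after a dot until no new states appear). It has 9 states:
  I0: { [B → . + + ;], [B → . + d], [B → . ;], [E → . + d], [E → . B +], [E' → . E] }  — shift
  I1: { [B → + . + ;], [B → + . d], [E → + . d] }  — shift
  I2: { [B → ; .] }  — reduce
  I3: { [E → B . +] }  — shift
  I4: { [E' → E .] }  — accept
  I5: { [E → B + .] }  — reduce
  I6: { [B → + + . ;] }  — shift
  I7: { [B → + d .], [E → + d .] }  — 2 reduces
  I8: { [B → + + ; .] }  — reduce

I7 contains complete items [B → + d .], [E → + d .] — reduce-reduce conflict.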